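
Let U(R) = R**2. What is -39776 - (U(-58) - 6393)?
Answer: -36747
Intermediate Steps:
-39776 - (U(-58) - 6393) = -39776 - ((-58)**2 - 6393) = -39776 - (3364 - 6393) = -39776 - 1*(-3029) = -39776 + 3029 = -36747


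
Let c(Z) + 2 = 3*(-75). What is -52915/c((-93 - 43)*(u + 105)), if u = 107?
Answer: 52915/227 ≈ 233.11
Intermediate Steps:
c(Z) = -227 (c(Z) = -2 + 3*(-75) = -2 - 225 = -227)
-52915/c((-93 - 43)*(u + 105)) = -52915/(-227) = -52915*(-1/227) = 52915/227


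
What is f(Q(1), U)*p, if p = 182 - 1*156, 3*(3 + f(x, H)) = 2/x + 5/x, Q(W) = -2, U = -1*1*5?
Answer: -325/3 ≈ -108.33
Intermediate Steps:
U = -5 (U = -1*5 = -5)
f(x, H) = -3 + 7/(3*x) (f(x, H) = -3 + (2/x + 5/x)/3 = -3 + (7/x)/3 = -3 + 7/(3*x))
p = 26 (p = 182 - 156 = 26)
f(Q(1), U)*p = (-3 + (7/3)/(-2))*26 = (-3 + (7/3)*(-½))*26 = (-3 - 7/6)*26 = -25/6*26 = -325/3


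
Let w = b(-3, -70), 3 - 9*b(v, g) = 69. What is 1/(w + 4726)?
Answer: 3/14156 ≈ 0.00021192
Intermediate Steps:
b(v, g) = -22/3 (b(v, g) = ⅓ - ⅑*69 = ⅓ - 23/3 = -22/3)
w = -22/3 ≈ -7.3333
1/(w + 4726) = 1/(-22/3 + 4726) = 1/(14156/3) = 3/14156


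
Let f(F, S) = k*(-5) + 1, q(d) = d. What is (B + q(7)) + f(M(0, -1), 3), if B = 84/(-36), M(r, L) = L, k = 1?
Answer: ⅔ ≈ 0.66667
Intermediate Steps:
f(F, S) = -4 (f(F, S) = 1*(-5) + 1 = -5 + 1 = -4)
B = -7/3 (B = 84*(-1/36) = -7/3 ≈ -2.3333)
(B + q(7)) + f(M(0, -1), 3) = (-7/3 + 7) - 4 = 14/3 - 4 = ⅔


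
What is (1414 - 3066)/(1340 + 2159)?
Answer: -1652/3499 ≈ -0.47214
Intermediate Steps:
(1414 - 3066)/(1340 + 2159) = -1652/3499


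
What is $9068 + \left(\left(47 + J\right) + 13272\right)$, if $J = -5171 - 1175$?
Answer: $16041$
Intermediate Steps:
$J = -6346$
$9068 + \left(\left(47 + J\right) + 13272\right) = 9068 + \left(\left(47 - 6346\right) + 13272\right) = 9068 + \left(-6299 + 13272\right) = 9068 + 6973 = 16041$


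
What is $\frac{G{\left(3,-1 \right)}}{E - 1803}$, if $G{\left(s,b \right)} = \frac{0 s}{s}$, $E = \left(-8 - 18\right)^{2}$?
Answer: $0$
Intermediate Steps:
$E = 676$ ($E = \left(-26\right)^{2} = 676$)
$G{\left(s,b \right)} = 0$ ($G{\left(s,b \right)} = \frac{0}{s} = 0$)
$\frac{G{\left(3,-1 \right)}}{E - 1803} = \frac{0}{676 - 1803} = \frac{0}{-1127} = 0 \left(- \frac{1}{1127}\right) = 0$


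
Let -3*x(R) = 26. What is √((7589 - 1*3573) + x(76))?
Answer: √36066/3 ≈ 63.304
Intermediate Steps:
x(R) = -26/3 (x(R) = -⅓*26 = -26/3)
√((7589 - 1*3573) + x(76)) = √((7589 - 1*3573) - 26/3) = √((7589 - 3573) - 26/3) = √(4016 - 26/3) = √(12022/3) = √36066/3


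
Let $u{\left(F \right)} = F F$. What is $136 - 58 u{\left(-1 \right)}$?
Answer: $78$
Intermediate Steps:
$u{\left(F \right)} = F^{2}$
$136 - 58 u{\left(-1 \right)} = 136 - 58 \left(-1\right)^{2} = 136 - 58 = 78$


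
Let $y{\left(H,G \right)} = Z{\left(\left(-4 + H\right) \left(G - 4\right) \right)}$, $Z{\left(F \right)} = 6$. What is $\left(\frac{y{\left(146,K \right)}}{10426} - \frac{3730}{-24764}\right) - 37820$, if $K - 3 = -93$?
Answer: $- \frac{2441171622729}{64547366} \approx -37820.0$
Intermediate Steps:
$K = -90$ ($K = 3 - 93 = -90$)
$y{\left(H,G \right)} = 6$
$\left(\frac{y{\left(146,K \right)}}{10426} - \frac{3730}{-24764}\right) - 37820 = \left(\frac{6}{10426} - \frac{3730}{-24764}\right) - 37820 = \left(6 \cdot \frac{1}{10426} - - \frac{1865}{12382}\right) - 37820 = \left(\frac{3}{5213} + \frac{1865}{12382}\right) - 37820 = \frac{9759391}{64547366} - 37820 = - \frac{2441171622729}{64547366}$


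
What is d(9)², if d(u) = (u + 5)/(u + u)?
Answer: 49/81 ≈ 0.60494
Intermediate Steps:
d(u) = (5 + u)/(2*u) (d(u) = (5 + u)/((2*u)) = (5 + u)*(1/(2*u)) = (5 + u)/(2*u))
d(9)² = ((½)*(5 + 9)/9)² = ((½)*(⅑)*14)² = (7/9)² = 49/81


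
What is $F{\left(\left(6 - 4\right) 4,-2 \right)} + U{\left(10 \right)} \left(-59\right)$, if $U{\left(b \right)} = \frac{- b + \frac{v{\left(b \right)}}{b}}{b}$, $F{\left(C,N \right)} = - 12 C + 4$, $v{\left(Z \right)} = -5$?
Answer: $- \frac{601}{20} \approx -30.05$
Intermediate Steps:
$F{\left(C,N \right)} = 4 - 12 C$
$U{\left(b \right)} = \frac{- b - \frac{5}{b}}{b}$
$F{\left(\left(6 - 4\right) 4,-2 \right)} + U{\left(10 \right)} \left(-59\right) = \left(4 - 12 \left(6 - 4\right) 4\right) + \left(-1 - \frac{5}{100}\right) \left(-59\right) = \left(4 - 12 \cdot 2 \cdot 4\right) + \left(-1 - \frac{1}{20}\right) \left(-59\right) = \left(4 - 96\right) + \left(-1 - \frac{1}{20}\right) \left(-59\right) = \left(4 - 96\right) - - \frac{1239}{20} = -92 + \frac{1239}{20} = - \frac{601}{20}$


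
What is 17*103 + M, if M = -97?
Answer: 1654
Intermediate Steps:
17*103 + M = 17*103 - 97 = 1751 - 97 = 1654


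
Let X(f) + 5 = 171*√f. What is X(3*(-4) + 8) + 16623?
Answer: 16618 + 342*I ≈ 16618.0 + 342.0*I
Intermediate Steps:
X(f) = -5 + 171*√f
X(3*(-4) + 8) + 16623 = (-5 + 171*√(3*(-4) + 8)) + 16623 = (-5 + 171*√(-12 + 8)) + 16623 = (-5 + 171*√(-4)) + 16623 = (-5 + 171*(2*I)) + 16623 = (-5 + 342*I) + 16623 = 16618 + 342*I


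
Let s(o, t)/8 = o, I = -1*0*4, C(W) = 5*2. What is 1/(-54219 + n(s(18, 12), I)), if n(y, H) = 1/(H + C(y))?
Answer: -10/542189 ≈ -1.8444e-5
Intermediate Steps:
C(W) = 10
I = 0 (I = 0*4 = 0)
s(o, t) = 8*o
n(y, H) = 1/(10 + H) (n(y, H) = 1/(H + 10) = 1/(10 + H))
1/(-54219 + n(s(18, 12), I)) = 1/(-54219 + 1/(10 + 0)) = 1/(-54219 + 1/10) = 1/(-542189/10) = -10/542189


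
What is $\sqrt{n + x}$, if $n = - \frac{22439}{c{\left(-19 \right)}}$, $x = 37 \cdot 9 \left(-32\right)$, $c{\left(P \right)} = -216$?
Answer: $\frac{i \sqrt{13675542}}{36} \approx 102.72 i$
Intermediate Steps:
$x = -10656$ ($x = 333 \left(-32\right) = -10656$)
$n = \frac{22439}{216}$ ($n = - \frac{22439}{-216} = \left(-22439\right) \left(- \frac{1}{216}\right) = \frac{22439}{216} \approx 103.88$)
$\sqrt{n + x} = \sqrt{\frac{22439}{216} - 10656} = \sqrt{- \frac{2279257}{216}} = \frac{i \sqrt{13675542}}{36}$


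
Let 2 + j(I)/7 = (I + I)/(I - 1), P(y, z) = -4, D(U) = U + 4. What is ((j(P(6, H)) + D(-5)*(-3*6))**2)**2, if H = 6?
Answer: 33362176/625 ≈ 53380.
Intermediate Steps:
D(U) = 4 + U
j(I) = -14 + 14*I/(-1 + I) (j(I) = -14 + 7*((I + I)/(I - 1)) = -14 + 7*((2*I)/(-1 + I)) = -14 + 7*(2*I/(-1 + I)) = -14 + 14*I/(-1 + I))
((j(P(6, H)) + D(-5)*(-3*6))**2)**2 = ((14/(-1 - 4) + (4 - 5)*(-3*6))**2)**2 = ((14/(-5) - 1*(-18))**2)**2 = ((14*(-1/5) + 18)**2)**2 = ((-14/5 + 18)**2)**2 = ((76/5)**2)**2 = (5776/25)**2 = 33362176/625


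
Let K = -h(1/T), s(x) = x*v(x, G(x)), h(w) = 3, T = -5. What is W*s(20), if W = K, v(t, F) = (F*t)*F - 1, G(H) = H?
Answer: -479940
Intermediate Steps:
v(t, F) = -1 + t*F² (v(t, F) = t*F² - 1 = -1 + t*F²)
s(x) = x*(-1 + x³) (s(x) = x*(-1 + x*x²) = x*(-1 + x³))
K = -3 (K = -1*3 = -3)
W = -3
W*s(20) = -3*(20⁴ - 1*20) = -3*(160000 - 20) = -3*159980 = -479940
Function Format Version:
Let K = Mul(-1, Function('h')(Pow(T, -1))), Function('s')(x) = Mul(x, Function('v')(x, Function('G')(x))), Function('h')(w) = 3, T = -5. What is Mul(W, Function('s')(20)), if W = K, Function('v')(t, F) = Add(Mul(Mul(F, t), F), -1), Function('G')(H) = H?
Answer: -479940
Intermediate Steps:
Function('v')(t, F) = Add(-1, Mul(t, Pow(F, 2))) (Function('v')(t, F) = Add(Mul(t, Pow(F, 2)), -1) = Add(-1, Mul(t, Pow(F, 2))))
Function('s')(x) = Mul(x, Add(-1, Pow(x, 3))) (Function('s')(x) = Mul(x, Add(-1, Mul(x, Pow(x, 2)))) = Mul(x, Add(-1, Pow(x, 3))))
K = -3 (K = Mul(-1, 3) = -3)
W = -3
Mul(W, Function('s')(20)) = Mul(-3, Add(Pow(20, 4), Mul(-1, 20))) = Mul(-3, Add(160000, -20)) = Mul(-3, 159980) = -479940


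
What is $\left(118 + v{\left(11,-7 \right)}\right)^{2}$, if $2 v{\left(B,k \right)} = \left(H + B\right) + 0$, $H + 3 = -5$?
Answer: $\frac{57121}{4} \approx 14280.0$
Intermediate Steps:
$H = -8$ ($H = -3 - 5 = -8$)
$v{\left(B,k \right)} = -4 + \frac{B}{2}$ ($v{\left(B,k \right)} = \frac{\left(-8 + B\right) + 0}{2} = \frac{-8 + B}{2} = -4 + \frac{B}{2}$)
$\left(118 + v{\left(11,-7 \right)}\right)^{2} = \left(118 + \left(-4 + \frac{1}{2} \cdot 11\right)\right)^{2} = \left(118 + \left(-4 + \frac{11}{2}\right)\right)^{2} = \left(118 + \frac{3}{2}\right)^{2} = \left(\frac{239}{2}\right)^{2} = \frac{57121}{4}$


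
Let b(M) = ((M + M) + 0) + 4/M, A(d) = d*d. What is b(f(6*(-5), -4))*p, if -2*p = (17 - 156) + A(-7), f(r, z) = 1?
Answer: 270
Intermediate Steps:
A(d) = d**2
b(M) = 2*M + 4/M (b(M) = (2*M + 0) + 4/M = 2*M + 4/M)
p = 45 (p = -((17 - 156) + (-7)**2)/2 = -(-139 + 49)/2 = -1/2*(-90) = 45)
b(f(6*(-5), -4))*p = (2*1 + 4/1)*45 = (2 + 4*1)*45 = (2 + 4)*45 = 6*45 = 270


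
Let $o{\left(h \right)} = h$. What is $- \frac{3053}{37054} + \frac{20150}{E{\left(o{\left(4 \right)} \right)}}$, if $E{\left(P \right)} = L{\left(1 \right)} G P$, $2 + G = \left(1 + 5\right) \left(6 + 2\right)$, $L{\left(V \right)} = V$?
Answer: $\frac{186519087}{1704484} \approx 109.43$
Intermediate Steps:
$G = 46$ ($G = -2 + \left(1 + 5\right) \left(6 + 2\right) = -2 + 6 \cdot 8 = -2 + 48 = 46$)
$E{\left(P \right)} = 46 P$ ($E{\left(P \right)} = 1 \cdot 46 P = 46 P$)
$- \frac{3053}{37054} + \frac{20150}{E{\left(o{\left(4 \right)} \right)}} = - \frac{3053}{37054} + \frac{20150}{46 \cdot 4} = \left(-3053\right) \frac{1}{37054} + \frac{20150}{184} = - \frac{3053}{37054} + 20150 \cdot \frac{1}{184} = - \frac{3053}{37054} + \frac{10075}{92} = \frac{186519087}{1704484}$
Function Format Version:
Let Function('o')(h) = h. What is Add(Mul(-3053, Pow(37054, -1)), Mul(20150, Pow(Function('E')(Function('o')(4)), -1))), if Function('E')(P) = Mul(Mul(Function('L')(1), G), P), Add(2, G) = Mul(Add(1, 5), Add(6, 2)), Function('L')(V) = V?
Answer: Rational(186519087, 1704484) ≈ 109.43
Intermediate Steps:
G = 46 (G = Add(-2, Mul(Add(1, 5), Add(6, 2))) = Add(-2, Mul(6, 8)) = Add(-2, 48) = 46)
Function('E')(P) = Mul(46, P) (Function('E')(P) = Mul(Mul(1, 46), P) = Mul(46, P))
Add(Mul(-3053, Pow(37054, -1)), Mul(20150, Pow(Function('E')(Function('o')(4)), -1))) = Add(Mul(-3053, Pow(37054, -1)), Mul(20150, Pow(Mul(46, 4), -1))) = Add(Mul(-3053, Rational(1, 37054)), Mul(20150, Pow(184, -1))) = Add(Rational(-3053, 37054), Mul(20150, Rational(1, 184))) = Add(Rational(-3053, 37054), Rational(10075, 92)) = Rational(186519087, 1704484)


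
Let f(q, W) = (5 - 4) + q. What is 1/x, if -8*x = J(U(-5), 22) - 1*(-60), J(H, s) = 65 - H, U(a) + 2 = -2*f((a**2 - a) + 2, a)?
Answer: -8/193 ≈ -0.041451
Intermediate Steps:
f(q, W) = 1 + q
U(a) = -8 - 2*a**2 + 2*a (U(a) = -2 - 2*(1 + ((a**2 - a) + 2)) = -2 - 2*(1 + (2 + a**2 - a)) = -2 - 2*(3 + a**2 - a) = -2 + (-6 - 2*a**2 + 2*a) = -8 - 2*a**2 + 2*a)
x = -193/8 (x = -((65 - (-8 - 2*(-5)**2 + 2*(-5))) - 1*(-60))/8 = -((65 - (-8 - 2*25 - 10)) + 60)/8 = -((65 - (-8 - 50 - 10)) + 60)/8 = -((65 - 1*(-68)) + 60)/8 = -((65 + 68) + 60)/8 = -(133 + 60)/8 = -1/8*193 = -193/8 ≈ -24.125)
1/x = 1/(-193/8) = -8/193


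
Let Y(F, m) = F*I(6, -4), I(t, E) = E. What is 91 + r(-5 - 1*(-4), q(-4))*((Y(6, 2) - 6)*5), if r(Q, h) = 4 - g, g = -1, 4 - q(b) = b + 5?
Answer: -659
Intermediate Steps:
q(b) = -1 - b (q(b) = 4 - (b + 5) = 4 - (5 + b) = 4 + (-5 - b) = -1 - b)
Y(F, m) = -4*F (Y(F, m) = F*(-4) = -4*F)
r(Q, h) = 5 (r(Q, h) = 4 - 1*(-1) = 4 + 1 = 5)
91 + r(-5 - 1*(-4), q(-4))*((Y(6, 2) - 6)*5) = 91 + 5*((-4*6 - 6)*5) = 91 + 5*((-24 - 6)*5) = 91 + 5*(-30*5) = 91 + 5*(-150) = 91 - 750 = -659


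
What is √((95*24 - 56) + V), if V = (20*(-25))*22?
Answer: 2*I*√2194 ≈ 93.68*I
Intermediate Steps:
V = -11000 (V = -500*22 = -11000)
√((95*24 - 56) + V) = √((95*24 - 56) - 11000) = √((2280 - 56) - 11000) = √(2224 - 11000) = √(-8776) = 2*I*√2194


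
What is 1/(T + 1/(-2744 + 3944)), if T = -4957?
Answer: -1200/5948399 ≈ -0.00020173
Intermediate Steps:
1/(T + 1/(-2744 + 3944)) = 1/(-4957 + 1/(-2744 + 3944)) = 1/(-4957 + 1/1200) = 1/(-5948399/1200) = -1200/5948399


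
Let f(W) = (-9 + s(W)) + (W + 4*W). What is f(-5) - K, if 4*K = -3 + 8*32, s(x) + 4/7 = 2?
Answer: -2683/28 ≈ -95.821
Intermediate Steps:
s(x) = 10/7 (s(x) = -4/7 + 2 = 10/7)
K = 253/4 (K = (-3 + 8*32)/4 = (-3 + 256)/4 = (¼)*253 = 253/4 ≈ 63.250)
f(W) = -53/7 + 5*W (f(W) = (-9 + 10/7) + (W + 4*W) = -53/7 + 5*W)
f(-5) - K = (-53/7 + 5*(-5)) - 1*253/4 = (-53/7 - 25) - 253/4 = -228/7 - 253/4 = -2683/28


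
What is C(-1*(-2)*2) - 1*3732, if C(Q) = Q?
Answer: -3728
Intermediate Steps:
C(-1*(-2)*2) - 1*3732 = -1*(-2)*2 - 1*3732 = 2*2 - 3732 = 4 - 3732 = -3728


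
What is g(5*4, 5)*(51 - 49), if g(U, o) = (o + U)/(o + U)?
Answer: 2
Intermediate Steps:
g(U, o) = 1 (g(U, o) = (U + o)/(U + o) = 1)
g(5*4, 5)*(51 - 49) = 1*(51 - 49) = 1*2 = 2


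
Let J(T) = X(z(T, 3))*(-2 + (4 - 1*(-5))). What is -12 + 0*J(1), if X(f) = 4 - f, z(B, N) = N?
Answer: -12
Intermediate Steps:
J(T) = 7 (J(T) = (4 - 1*3)*(-2 + (4 - 1*(-5))) = (4 - 3)*(-2 + (4 + 5)) = 1*(-2 + 9) = 1*7 = 7)
-12 + 0*J(1) = -12 + 0*7 = -12 + 0 = -12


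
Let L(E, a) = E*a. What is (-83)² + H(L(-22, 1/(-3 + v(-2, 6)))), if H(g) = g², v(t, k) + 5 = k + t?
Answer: 27677/4 ≈ 6919.3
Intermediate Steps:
v(t, k) = -5 + k + t (v(t, k) = -5 + (k + t) = -5 + k + t)
(-83)² + H(L(-22, 1/(-3 + v(-2, 6)))) = (-83)² + (-22/(-3 + (-5 + 6 - 2)))² = 6889 + (-22/(-3 - 1))² = 6889 + (-22/(-4))² = 6889 + (-22*(-¼))² = 6889 + (11/2)² = 6889 + 121/4 = 27677/4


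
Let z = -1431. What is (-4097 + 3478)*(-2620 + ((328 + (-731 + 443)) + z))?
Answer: 2482809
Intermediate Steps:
(-4097 + 3478)*(-2620 + ((328 + (-731 + 443)) + z)) = (-4097 + 3478)*(-2620 + ((328 + (-731 + 443)) - 1431)) = -619*(-2620 + ((328 - 288) - 1431)) = -619*(-2620 + (40 - 1431)) = -619*(-2620 - 1391) = -619*(-4011) = 2482809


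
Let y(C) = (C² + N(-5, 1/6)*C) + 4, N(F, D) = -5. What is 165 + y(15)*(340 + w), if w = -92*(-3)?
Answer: 95029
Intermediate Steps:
w = 276
y(C) = 4 + C² - 5*C (y(C) = (C² - 5*C) + 4 = 4 + C² - 5*C)
165 + y(15)*(340 + w) = 165 + (4 + 15² - 5*15)*(340 + 276) = 165 + (4 + 225 - 75)*616 = 165 + 154*616 = 165 + 94864 = 95029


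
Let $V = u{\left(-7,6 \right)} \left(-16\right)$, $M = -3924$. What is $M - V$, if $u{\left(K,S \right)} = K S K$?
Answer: $780$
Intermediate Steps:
$u{\left(K,S \right)} = S K^{2}$
$V = -4704$ ($V = 6 \left(-7\right)^{2} \left(-16\right) = 6 \cdot 49 \left(-16\right) = 294 \left(-16\right) = -4704$)
$M - V = -3924 - -4704 = -3924 + 4704 = 780$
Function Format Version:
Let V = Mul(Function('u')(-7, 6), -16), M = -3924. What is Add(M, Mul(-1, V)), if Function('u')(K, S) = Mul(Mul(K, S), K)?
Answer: 780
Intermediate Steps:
Function('u')(K, S) = Mul(S, Pow(K, 2))
V = -4704 (V = Mul(Mul(6, Pow(-7, 2)), -16) = Mul(Mul(6, 49), -16) = Mul(294, -16) = -4704)
Add(M, Mul(-1, V)) = Add(-3924, Mul(-1, -4704)) = Add(-3924, 4704) = 780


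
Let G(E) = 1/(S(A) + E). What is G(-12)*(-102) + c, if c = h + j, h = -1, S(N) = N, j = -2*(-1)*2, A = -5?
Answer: 9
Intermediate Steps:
j = 4 (j = 2*2 = 4)
G(E) = 1/(-5 + E)
c = 3 (c = -1 + 4 = 3)
G(-12)*(-102) + c = -102/(-5 - 12) + 3 = -102/(-17) + 3 = -1/17*(-102) + 3 = 6 + 3 = 9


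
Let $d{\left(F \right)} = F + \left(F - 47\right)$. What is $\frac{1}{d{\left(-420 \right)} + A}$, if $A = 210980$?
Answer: $\frac{1}{210093} \approx 4.7598 \cdot 10^{-6}$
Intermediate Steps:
$d{\left(F \right)} = -47 + 2 F$ ($d{\left(F \right)} = F + \left(F - 47\right) = F + \left(-47 + F\right) = -47 + 2 F$)
$\frac{1}{d{\left(-420 \right)} + A} = \frac{1}{\left(-47 + 2 \left(-420\right)\right) + 210980} = \frac{1}{\left(-47 - 840\right) + 210980} = \frac{1}{-887 + 210980} = \frac{1}{210093}$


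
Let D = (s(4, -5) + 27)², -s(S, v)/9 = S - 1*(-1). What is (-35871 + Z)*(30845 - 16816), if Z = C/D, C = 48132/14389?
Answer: -65169321017986/129501 ≈ -5.0323e+8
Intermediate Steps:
s(S, v) = -9 - 9*S (s(S, v) = -9*(S - 1*(-1)) = -9*(S + 1) = -9*(1 + S) = -9 - 9*S)
C = 48132/14389 (C = 48132*(1/14389) = 48132/14389 ≈ 3.3451)
D = 324 (D = ((-9 - 9*4) + 27)² = ((-9 - 36) + 27)² = (-45 + 27)² = (-18)² = 324)
Z = 1337/129501 (Z = (48132/14389)/324 = (48132/14389)*(1/324) = 1337/129501 ≈ 0.010324)
(-35871 + Z)*(30845 - 16816) = (-35871 + 1337/129501)*(30845 - 16816) = -4645329034/129501*14029 = -65169321017986/129501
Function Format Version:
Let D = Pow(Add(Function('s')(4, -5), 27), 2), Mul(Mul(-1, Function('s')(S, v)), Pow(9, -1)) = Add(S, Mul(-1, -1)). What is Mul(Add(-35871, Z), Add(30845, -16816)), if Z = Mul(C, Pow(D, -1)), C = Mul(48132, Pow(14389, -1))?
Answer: Rational(-65169321017986, 129501) ≈ -5.0323e+8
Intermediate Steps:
Function('s')(S, v) = Add(-9, Mul(-9, S)) (Function('s')(S, v) = Mul(-9, Add(S, Mul(-1, -1))) = Mul(-9, Add(S, 1)) = Mul(-9, Add(1, S)) = Add(-9, Mul(-9, S)))
C = Rational(48132, 14389) (C = Mul(48132, Rational(1, 14389)) = Rational(48132, 14389) ≈ 3.3451)
D = 324 (D = Pow(Add(Add(-9, Mul(-9, 4)), 27), 2) = Pow(Add(Add(-9, -36), 27), 2) = Pow(Add(-45, 27), 2) = Pow(-18, 2) = 324)
Z = Rational(1337, 129501) (Z = Mul(Rational(48132, 14389), Pow(324, -1)) = Mul(Rational(48132, 14389), Rational(1, 324)) = Rational(1337, 129501) ≈ 0.010324)
Mul(Add(-35871, Z), Add(30845, -16816)) = Mul(Add(-35871, Rational(1337, 129501)), Add(30845, -16816)) = Mul(Rational(-4645329034, 129501), 14029) = Rational(-65169321017986, 129501)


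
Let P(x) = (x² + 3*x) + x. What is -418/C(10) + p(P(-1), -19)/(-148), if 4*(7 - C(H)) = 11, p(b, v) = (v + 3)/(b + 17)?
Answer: -433014/4403 ≈ -98.345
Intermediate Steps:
P(x) = x² + 4*x
p(b, v) = (3 + v)/(17 + b)
C(H) = 17/4 (C(H) = 7 - ¼*11 = 7 - 11/4 = 17/4)
-418/C(10) + p(P(-1), -19)/(-148) = -418/17/4 + ((3 - 19)/(17 - (4 - 1)))/(-148) = -418*4/17 + (-16/(17 - 1*3))*(-1/148) = -1672/17 + (-16/(17 - 3))*(-1/148) = -1672/17 + (-16/14)*(-1/148) = -1672/17 + ((1/14)*(-16))*(-1/148) = -1672/17 - 8/7*(-1/148) = -1672/17 + 2/259 = -433014/4403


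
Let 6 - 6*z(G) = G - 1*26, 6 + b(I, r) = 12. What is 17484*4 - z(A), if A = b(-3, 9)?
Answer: 209795/3 ≈ 69932.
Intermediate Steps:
b(I, r) = 6 (b(I, r) = -6 + 12 = 6)
A = 6
z(G) = 16/3 - G/6 (z(G) = 1 - (G - 1*26)/6 = 1 - (G - 26)/6 = 1 - (-26 + G)/6 = 1 + (13/3 - G/6) = 16/3 - G/6)
17484*4 - z(A) = 17484*4 - (16/3 - ⅙*6) = 69936 - (16/3 - 1) = 69936 - 1*13/3 = 69936 - 13/3 = 209795/3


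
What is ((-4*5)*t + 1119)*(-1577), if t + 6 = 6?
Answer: -1764663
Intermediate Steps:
t = 0 (t = -6 + 6 = 0)
((-4*5)*t + 1119)*(-1577) = (-4*5*0 + 1119)*(-1577) = (-20*0 + 1119)*(-1577) = (0 + 1119)*(-1577) = 1119*(-1577) = -1764663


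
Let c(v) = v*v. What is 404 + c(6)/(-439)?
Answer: 177320/439 ≈ 403.92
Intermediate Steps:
c(v) = v**2
404 + c(6)/(-439) = 404 + 6**2/(-439) = 404 + 36*(-1/439) = 404 - 36/439 = 177320/439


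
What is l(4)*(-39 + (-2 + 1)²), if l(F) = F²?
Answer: -608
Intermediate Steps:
l(4)*(-39 + (-2 + 1)²) = 4²*(-39 + (-2 + 1)²) = 16*(-39 + (-1)²) = 16*(-39 + 1) = 16*(-38) = -608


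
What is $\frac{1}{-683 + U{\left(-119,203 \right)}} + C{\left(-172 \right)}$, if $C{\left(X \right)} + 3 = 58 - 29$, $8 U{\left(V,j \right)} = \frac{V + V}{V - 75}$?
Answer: $\frac{13776338}{529889} \approx 25.999$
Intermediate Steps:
$U{\left(V,j \right)} = \frac{V}{4 \left(-75 + V\right)}$ ($U{\left(V,j \right)} = \frac{\left(V + V\right) \frac{1}{V - 75}}{8} = \frac{2 V \frac{1}{-75 + V}}{8} = \frac{V}{4 \left(-75 + V\right)}$)
$C{\left(X \right)} = 26$ ($C{\left(X \right)} = -3 + \left(58 - 29\right) = -3 + 29 = 26$)
$\frac{1}{-683 + U{\left(-119,203 \right)}} + C{\left(-172 \right)} = \frac{1}{-683 + \frac{1}{4} \left(-119\right) \frac{1}{-75 - 119}} + 26 = \frac{1}{-683 + \frac{1}{4} \left(-119\right) \frac{1}{-194}} + 26 = \frac{1}{-683 + \frac{1}{4} \left(-119\right) \left(- \frac{1}{194}\right)} + 26 = \frac{1}{-683 + \frac{119}{776}} + 26 = \frac{1}{- \frac{529889}{776}} + 26 = - \frac{776}{529889} + 26 = \frac{13776338}{529889}$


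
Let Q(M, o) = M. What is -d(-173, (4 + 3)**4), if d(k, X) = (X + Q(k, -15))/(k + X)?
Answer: -1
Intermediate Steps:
d(k, X) = 1 (d(k, X) = (X + k)/(k + X) = (X + k)/(X + k) = 1)
-d(-173, (4 + 3)**4) = -1*1 = -1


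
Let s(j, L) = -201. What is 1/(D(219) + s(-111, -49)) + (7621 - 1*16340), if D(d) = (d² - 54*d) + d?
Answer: -315218006/36153 ≈ -8719.0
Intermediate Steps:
D(d) = d² - 53*d
1/(D(219) + s(-111, -49)) + (7621 - 1*16340) = 1/(219*(-53 + 219) - 201) + (7621 - 1*16340) = 1/(219*166 - 201) + (7621 - 16340) = 1/(36354 - 201) - 8719 = 1/36153 - 8719 = -315218006/36153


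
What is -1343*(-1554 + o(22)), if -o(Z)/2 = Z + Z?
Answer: 2205206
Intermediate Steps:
o(Z) = -4*Z (o(Z) = -2*(Z + Z) = -4*Z)
-1343*(-1554 + o(22)) = -1343*(-1554 - 4*22) = -1343*(-1554 - 88) = -1343*(-1642) = 2205206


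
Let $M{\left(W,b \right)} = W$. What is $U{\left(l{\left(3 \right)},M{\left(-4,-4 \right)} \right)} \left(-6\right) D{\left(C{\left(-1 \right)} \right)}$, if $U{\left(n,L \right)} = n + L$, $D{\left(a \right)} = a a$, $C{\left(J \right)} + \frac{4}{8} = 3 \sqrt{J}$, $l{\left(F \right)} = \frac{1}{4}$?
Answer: $- \frac{1575}{8} - \frac{135 i}{2} \approx -196.88 - 67.5 i$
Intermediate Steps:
$l{\left(F \right)} = \frac{1}{4}$
$C{\left(J \right)} = - \frac{1}{2} + 3 \sqrt{J}$
$D{\left(a \right)} = a^{2}$
$U{\left(n,L \right)} = L + n$
$U{\left(l{\left(3 \right)},M{\left(-4,-4 \right)} \right)} \left(-6\right) D{\left(C{\left(-1 \right)} \right)} = \left(-4 + \frac{1}{4}\right) \left(-6\right) \left(- \frac{1}{2} + 3 \sqrt{-1}\right)^{2} = \left(- \frac{15}{4}\right) \left(-6\right) \left(- \frac{1}{2} + 3 i\right)^{2} = \frac{45 \left(- \frac{1}{2} + 3 i\right)^{2}}{2}$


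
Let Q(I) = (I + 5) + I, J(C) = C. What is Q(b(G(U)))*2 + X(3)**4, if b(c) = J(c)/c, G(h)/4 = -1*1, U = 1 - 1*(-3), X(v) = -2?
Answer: 30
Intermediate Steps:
U = 4 (U = 1 + 3 = 4)
G(h) = -4 (G(h) = 4*(-1*1) = 4*(-1) = -4)
b(c) = 1 (b(c) = c/c = 1)
Q(I) = 5 + 2*I (Q(I) = (5 + I) + I = 5 + 2*I)
Q(b(G(U)))*2 + X(3)**4 = (5 + 2*1)*2 + (-2)**4 = (5 + 2)*2 + 16 = 7*2 + 16 = 14 + 16 = 30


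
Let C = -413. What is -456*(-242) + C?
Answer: 109939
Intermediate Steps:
-456*(-242) + C = -456*(-242) - 413 = 110352 - 413 = 109939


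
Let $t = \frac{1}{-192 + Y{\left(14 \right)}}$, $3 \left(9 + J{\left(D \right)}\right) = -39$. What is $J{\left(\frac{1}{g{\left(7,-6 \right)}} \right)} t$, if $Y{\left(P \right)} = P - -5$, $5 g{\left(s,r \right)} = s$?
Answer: $\frac{22}{173} \approx 0.12717$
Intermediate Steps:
$g{\left(s,r \right)} = \frac{s}{5}$
$Y{\left(P \right)} = 5 + P$ ($Y{\left(P \right)} = P + 5 = 5 + P$)
$J{\left(D \right)} = -22$ ($J{\left(D \right)} = -9 + \frac{1}{3} \left(-39\right) = -9 - 13 = -22$)
$t = - \frac{1}{173}$ ($t = \frac{1}{-192 + \left(5 + 14\right)} = \frac{1}{-192 + 19} = \frac{1}{-173} = - \frac{1}{173} \approx -0.0057803$)
$J{\left(\frac{1}{g{\left(7,-6 \right)}} \right)} t = \left(-22\right) \left(- \frac{1}{173}\right) = \frac{22}{173}$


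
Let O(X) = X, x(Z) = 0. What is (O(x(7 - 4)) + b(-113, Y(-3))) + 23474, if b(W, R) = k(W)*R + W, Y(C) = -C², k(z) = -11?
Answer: 23460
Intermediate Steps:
b(W, R) = W - 11*R (b(W, R) = -11*R + W = W - 11*R)
(O(x(7 - 4)) + b(-113, Y(-3))) + 23474 = (0 + (-113 - (-11)*(-3)²)) + 23474 = (0 + (-113 - (-11)*9)) + 23474 = (0 + (-113 - 11*(-9))) + 23474 = (0 + (-113 + 99)) + 23474 = (0 - 14) + 23474 = -14 + 23474 = 23460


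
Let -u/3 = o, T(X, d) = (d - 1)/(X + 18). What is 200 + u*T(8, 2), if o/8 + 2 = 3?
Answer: 2588/13 ≈ 199.08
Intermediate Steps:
T(X, d) = (-1 + d)/(18 + X)
o = 8 (o = -16 + 8*3 = -16 + 24 = 8)
u = -24 (u = -3*8 = -24)
200 + u*T(8, 2) = 200 - 24*(-1 + 2)/(18 + 8) = 200 - 24/26 = 200 - 12/13 = 2588/13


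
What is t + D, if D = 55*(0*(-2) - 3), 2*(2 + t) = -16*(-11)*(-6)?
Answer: -695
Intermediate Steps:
t = -530 (t = -2 + (-16*(-11)*(-6))/2 = -2 + (176*(-6))/2 = -2 + (1/2)*(-1056) = -2 - 528 = -530)
D = -165 (D = 55*(0 - 3) = 55*(-3) = -165)
t + D = -530 - 165 = -695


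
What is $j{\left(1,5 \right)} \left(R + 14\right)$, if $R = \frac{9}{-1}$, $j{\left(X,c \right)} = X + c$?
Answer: $30$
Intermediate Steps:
$R = -9$ ($R = 9 \left(-1\right) = -9$)
$j{\left(1,5 \right)} \left(R + 14\right) = \left(1 + 5\right) \left(-9 + 14\right) = 6 \cdot 5 = 30$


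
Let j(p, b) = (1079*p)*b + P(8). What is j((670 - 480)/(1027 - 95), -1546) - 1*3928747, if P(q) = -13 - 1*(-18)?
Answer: -994633251/233 ≈ -4.2688e+6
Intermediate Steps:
P(q) = 5 (P(q) = -13 + 18 = 5)
j(p, b) = 5 + 1079*b*p (j(p, b) = (1079*p)*b + 5 = 1079*b*p + 5 = 5 + 1079*b*p)
j((670 - 480)/(1027 - 95), -1546) - 1*3928747 = (5 + 1079*(-1546)*((670 - 480)/(1027 - 95))) - 1*3928747 = (5 + 1079*(-1546)*(190/932)) - 3928747 = (5 + 1079*(-1546)*(190*(1/932))) - 3928747 = (5 + 1079*(-1546)*(95/466)) - 3928747 = (5 - 79236365/233) - 3928747 = -79235200/233 - 3928747 = -994633251/233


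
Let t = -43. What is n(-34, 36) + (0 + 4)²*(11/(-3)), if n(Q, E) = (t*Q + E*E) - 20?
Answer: 8038/3 ≈ 2679.3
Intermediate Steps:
n(Q, E) = -20 + E² - 43*Q (n(Q, E) = (-43*Q + E*E) - 20 = (-43*Q + E²) - 20 = (E² - 43*Q) - 20 = -20 + E² - 43*Q)
n(-34, 36) + (0 + 4)²*(11/(-3)) = (-20 + 36² - 43*(-34)) + (0 + 4)²*(11/(-3)) = (-20 + 1296 + 1462) + 4²*(11*(-⅓)) = 2738 + 16*(-11/3) = 2738 - 176/3 = 8038/3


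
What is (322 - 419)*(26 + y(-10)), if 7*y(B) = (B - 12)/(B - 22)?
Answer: -283531/112 ≈ -2531.5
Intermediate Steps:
y(B) = (-12 + B)/(7*(-22 + B)) (y(B) = ((B - 12)/(B - 22))/7 = ((-12 + B)/(-22 + B))/7 = (-12 + B)/(7*(-22 + B)))
(322 - 419)*(26 + y(-10)) = (322 - 419)*(26 + (-12 - 10)/(7*(-22 - 10))) = -97*(26 + (⅐)*(-22)/(-32)) = -97*(26 + (⅐)*(-1/32)*(-22)) = -97*(26 + 11/112) = -97*2923/112 = -283531/112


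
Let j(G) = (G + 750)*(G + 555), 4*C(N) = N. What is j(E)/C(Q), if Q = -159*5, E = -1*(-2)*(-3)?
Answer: -544608/265 ≈ -2055.1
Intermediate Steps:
E = -6 (E = 2*(-3) = -6)
Q = -795
C(N) = N/4
j(G) = (555 + G)*(750 + G) (j(G) = (750 + G)*(555 + G) = (555 + G)*(750 + G))
j(E)/C(Q) = (416250 + (-6)² + 1305*(-6))/(((¼)*(-795))) = (416250 + 36 - 7830)/(-795/4) = 408456*(-4/795) = -544608/265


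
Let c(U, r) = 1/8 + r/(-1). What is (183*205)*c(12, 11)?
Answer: -3263805/8 ≈ -4.0798e+5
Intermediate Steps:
c(U, r) = ⅛ - r (c(U, r) = 1*(⅛) + r*(-1) = ⅛ - r)
(183*205)*c(12, 11) = (183*205)*(⅛ - 1*11) = 37515*(⅛ - 11) = 37515*(-87/8) = -3263805/8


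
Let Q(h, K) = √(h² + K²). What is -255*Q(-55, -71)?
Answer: -255*√8066 ≈ -22902.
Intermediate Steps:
Q(h, K) = √(K² + h²)
-255*Q(-55, -71) = -255*√((-71)² + (-55)²) = -255*√(5041 + 3025) = -255*√8066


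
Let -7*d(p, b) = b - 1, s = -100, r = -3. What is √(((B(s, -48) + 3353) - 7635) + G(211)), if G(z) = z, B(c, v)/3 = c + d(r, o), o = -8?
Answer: I*√213990/7 ≈ 66.084*I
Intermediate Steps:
d(p, b) = ⅐ - b/7 (d(p, b) = -(b - 1)/7 = -(-1 + b)/7 = ⅐ - b/7)
B(c, v) = 27/7 + 3*c (B(c, v) = 3*(c + (⅐ - ⅐*(-8))) = 3*(c + (⅐ + 8/7)) = 3*(c + 9/7) = 3*(9/7 + c) = 27/7 + 3*c)
√(((B(s, -48) + 3353) - 7635) + G(211)) = √((((27/7 + 3*(-100)) + 3353) - 7635) + 211) = √((((27/7 - 300) + 3353) - 7635) + 211) = √(((-2073/7 + 3353) - 7635) + 211) = √((21398/7 - 7635) + 211) = √(-32047/7 + 211) = √(-30570/7) = I*√213990/7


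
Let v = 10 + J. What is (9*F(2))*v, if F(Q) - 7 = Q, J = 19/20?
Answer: 17739/20 ≈ 886.95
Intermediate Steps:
J = 19/20 (J = 19*(1/20) = 19/20 ≈ 0.95000)
F(Q) = 7 + Q
v = 219/20 (v = 10 + 19/20 = 219/20 ≈ 10.950)
(9*F(2))*v = (9*(7 + 2))*(219/20) = (9*9)*(219/20) = 81*(219/20) = 17739/20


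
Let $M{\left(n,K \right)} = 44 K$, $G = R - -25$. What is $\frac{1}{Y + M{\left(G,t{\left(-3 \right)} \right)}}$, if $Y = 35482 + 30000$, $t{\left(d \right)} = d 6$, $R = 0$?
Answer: $\frac{1}{64690} \approx 1.5458 \cdot 10^{-5}$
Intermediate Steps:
$G = 25$ ($G = 0 - -25 = 0 + 25 = 25$)
$t{\left(d \right)} = 6 d$
$Y = 65482$
$\frac{1}{Y + M{\left(G,t{\left(-3 \right)} \right)}} = \frac{1}{65482 + 44 \cdot 6 \left(-3\right)} = \frac{1}{65482 + 44 \left(-18\right)} = \frac{1}{65482 - 792} = \frac{1}{64690}$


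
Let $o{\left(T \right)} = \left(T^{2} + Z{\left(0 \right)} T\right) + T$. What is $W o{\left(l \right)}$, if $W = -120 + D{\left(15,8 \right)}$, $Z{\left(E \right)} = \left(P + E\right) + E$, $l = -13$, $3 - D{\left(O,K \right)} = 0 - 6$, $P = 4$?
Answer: $-11544$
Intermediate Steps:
$D{\left(O,K \right)} = 9$ ($D{\left(O,K \right)} = 3 - \left(0 - 6\right) = 3 - -6 = 3 + 6 = 9$)
$Z{\left(E \right)} = 4 + 2 E$ ($Z{\left(E \right)} = \left(4 + E\right) + E = 4 + 2 E$)
$W = -111$ ($W = -120 + 9 = -111$)
$o{\left(T \right)} = T^{2} + 5 T$ ($o{\left(T \right)} = \left(T^{2} + \left(4 + 2 \cdot 0\right) T\right) + T = \left(T^{2} + \left(4 + 0\right) T\right) + T = \left(T^{2} + 4 T\right) + T = T^{2} + 5 T$)
$W o{\left(l \right)} = - 111 \left(- 13 \left(5 - 13\right)\right) = - 111 \left(\left(-13\right) \left(-8\right)\right) = \left(-111\right) 104 = -11544$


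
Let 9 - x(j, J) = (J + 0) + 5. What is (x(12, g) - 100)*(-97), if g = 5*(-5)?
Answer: 6887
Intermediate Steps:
g = -25
x(j, J) = 4 - J (x(j, J) = 9 - ((J + 0) + 5) = 9 - (J + 5) = 9 - (5 + J) = 9 + (-5 - J) = 4 - J)
(x(12, g) - 100)*(-97) = ((4 - 1*(-25)) - 100)*(-97) = ((4 + 25) - 100)*(-97) = (29 - 100)*(-97) = -71*(-97) = 6887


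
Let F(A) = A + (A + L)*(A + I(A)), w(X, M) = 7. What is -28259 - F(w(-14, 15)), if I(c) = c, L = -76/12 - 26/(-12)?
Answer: -84917/3 ≈ -28306.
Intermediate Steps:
L = -25/6 (L = -76*1/12 - 26*(-1/12) = -19/3 + 13/6 = -25/6 ≈ -4.1667)
F(A) = A + 2*A*(-25/6 + A) (F(A) = A + (A - 25/6)*(A + A) = A + (-25/6 + A)*(2*A) = A + 2*A*(-25/6 + A))
-28259 - F(w(-14, 15)) = -28259 - 2*7*(-11 + 3*7)/3 = -28259 - 2*7*(-11 + 21)/3 = -28259 - 2*7*10/3 = -28259 - 1*140/3 = -28259 - 140/3 = -84917/3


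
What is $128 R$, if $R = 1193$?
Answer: $152704$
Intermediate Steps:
$128 R = 128 \cdot 1193 = 152704$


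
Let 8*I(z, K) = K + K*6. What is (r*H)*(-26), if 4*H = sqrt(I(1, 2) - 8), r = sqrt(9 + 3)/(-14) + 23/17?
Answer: 65*I*(-161 + 17*sqrt(3))/476 ≈ -17.964*I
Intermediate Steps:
I(z, K) = 7*K/8 (I(z, K) = (K + K*6)/8 = (K + 6*K)/8 = (7*K)/8 = 7*K/8)
r = 23/17 - sqrt(3)/7 (r = sqrt(12)*(-1/14) + 23*(1/17) = (2*sqrt(3))*(-1/14) + 23/17 = -sqrt(3)/7 + 23/17 = 23/17 - sqrt(3)/7 ≈ 1.1055)
H = 5*I/8 (H = sqrt((7/8)*2 - 8)/4 = sqrt(7/4 - 8)/4 = sqrt(-25/4)/4 = (5*I/2)/4 = 5*I/8 ≈ 0.625*I)
(r*H)*(-26) = ((23/17 - sqrt(3)/7)*(5*I/8))*(-26) = (5*I*(23/17 - sqrt(3)/7)/8)*(-26) = -65*I*(23/17 - sqrt(3)/7)/4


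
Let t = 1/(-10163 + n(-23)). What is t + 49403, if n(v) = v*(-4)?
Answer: 497537612/10071 ≈ 49403.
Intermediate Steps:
n(v) = -4*v
t = -1/10071 (t = 1/(-10163 - 4*(-23)) = 1/(-10163 + 92) = 1/(-10071) = -1/10071 ≈ -9.9295e-5)
t + 49403 = -1/10071 + 49403 = 497537612/10071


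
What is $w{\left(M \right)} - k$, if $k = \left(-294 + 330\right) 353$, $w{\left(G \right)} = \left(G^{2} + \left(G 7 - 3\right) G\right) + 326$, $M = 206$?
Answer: $326488$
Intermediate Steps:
$w{\left(G \right)} = 326 + G^{2} + G \left(-3 + 7 G\right)$ ($w{\left(G \right)} = \left(G^{2} + \left(7 G - 3\right) G\right) + 326 = \left(G^{2} + \left(-3 + 7 G\right) G\right) + 326 = \left(G^{2} + G \left(-3 + 7 G\right)\right) + 326 = 326 + G^{2} + G \left(-3 + 7 G\right)$)
$k = 12708$ ($k = 36 \cdot 353 = 12708$)
$w{\left(M \right)} - k = \left(326 - 618 + 8 \cdot 206^{2}\right) - 12708 = \left(326 - 618 + 8 \cdot 42436\right) - 12708 = \left(326 - 618 + 339488\right) - 12708 = 339196 - 12708 = 326488$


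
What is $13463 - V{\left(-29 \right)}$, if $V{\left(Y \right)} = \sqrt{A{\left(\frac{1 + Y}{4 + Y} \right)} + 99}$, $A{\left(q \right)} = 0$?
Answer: $13463 - 3 \sqrt{11} \approx 13453.0$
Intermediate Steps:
$V{\left(Y \right)} = 3 \sqrt{11}$ ($V{\left(Y \right)} = \sqrt{0 + 99} = \sqrt{99} = 3 \sqrt{11}$)
$13463 - V{\left(-29 \right)} = 13463 - 3 \sqrt{11}$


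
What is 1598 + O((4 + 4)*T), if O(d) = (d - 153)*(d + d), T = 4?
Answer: -6146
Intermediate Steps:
O(d) = 2*d*(-153 + d) (O(d) = (-153 + d)*(2*d) = 2*d*(-153 + d))
1598 + O((4 + 4)*T) = 1598 + 2*((4 + 4)*4)*(-153 + (4 + 4)*4) = 1598 + 2*(8*4)*(-153 + 8*4) = 1598 + 2*32*(-153 + 32) = 1598 + 2*32*(-121) = 1598 - 7744 = -6146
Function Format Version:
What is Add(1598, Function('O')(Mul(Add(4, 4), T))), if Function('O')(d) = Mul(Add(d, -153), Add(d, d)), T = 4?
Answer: -6146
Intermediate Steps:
Function('O')(d) = Mul(2, d, Add(-153, d)) (Function('O')(d) = Mul(Add(-153, d), Mul(2, d)) = Mul(2, d, Add(-153, d)))
Add(1598, Function('O')(Mul(Add(4, 4), T))) = Add(1598, Mul(2, Mul(Add(4, 4), 4), Add(-153, Mul(Add(4, 4), 4)))) = Add(1598, Mul(2, Mul(8, 4), Add(-153, Mul(8, 4)))) = Add(1598, Mul(2, 32, Add(-153, 32))) = Add(1598, Mul(2, 32, -121)) = Add(1598, -7744) = -6146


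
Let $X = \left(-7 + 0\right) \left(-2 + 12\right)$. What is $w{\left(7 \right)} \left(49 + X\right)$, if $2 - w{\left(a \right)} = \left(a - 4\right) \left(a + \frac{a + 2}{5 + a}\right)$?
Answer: $\frac{1785}{4} \approx 446.25$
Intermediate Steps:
$w{\left(a \right)} = 2 - \left(-4 + a\right) \left(a + \frac{2 + a}{5 + a}\right)$ ($w{\left(a \right)} = 2 - \left(a - 4\right) \left(a + \frac{a + 2}{5 + a}\right) = 2 - \left(-4 + a\right) \left(a + \frac{2 + a}{5 + a}\right)$)
$X = -70$ ($X = \left(-7\right) 10 = -70$)
$w{\left(7 \right)} \left(49 + X\right) = \frac{18 - 7^{3} - 2 \cdot 7^{2} + 24 \cdot 7}{5 + 7} \left(49 - 70\right) = \frac{18 - 343 - 98 + 168}{12} \left(-21\right) = \frac{1}{12} \left(-255\right) \left(-21\right) = \left(- \frac{85}{4}\right) \left(-21\right) = \frac{1785}{4}$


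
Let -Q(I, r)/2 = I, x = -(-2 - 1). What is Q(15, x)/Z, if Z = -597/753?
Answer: 7530/199 ≈ 37.839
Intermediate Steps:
x = 3 (x = -1*(-3) = 3)
Z = -199/251 (Z = -597*1/753 = -199/251 ≈ -0.79283)
Q(I, r) = -2*I
Q(15, x)/Z = (-2*15)/(-199/251) = -30*(-251/199) = 7530/199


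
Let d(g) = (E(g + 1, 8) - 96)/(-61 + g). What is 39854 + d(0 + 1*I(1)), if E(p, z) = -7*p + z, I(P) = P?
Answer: 398557/10 ≈ 39856.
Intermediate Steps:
E(p, z) = z - 7*p
d(g) = (-95 - 7*g)/(-61 + g) (d(g) = ((8 - 7*(g + 1)) - 96)/(-61 + g) = ((8 - 7*(1 + g)) - 96)/(-61 + g) = ((8 + (-7 - 7*g)) - 96)/(-61 + g) = ((1 - 7*g) - 96)/(-61 + g) = (-95 - 7*g)/(-61 + g))
39854 + d(0 + 1*I(1)) = 39854 + (-95 - 7*(0 + 1*1))/(-61 + (0 + 1*1)) = 39854 + (-95 - 7*(0 + 1))/(-61 + (0 + 1)) = 39854 + (-95 - 7*1)/(-61 + 1) = 39854 + (-95 - 7)/(-60) = 39854 - 1/60*(-102) = 39854 + 17/10 = 398557/10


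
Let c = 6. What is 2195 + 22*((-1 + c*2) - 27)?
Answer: 1843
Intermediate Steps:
2195 + 22*((-1 + c*2) - 27) = 2195 + 22*((-1 + 6*2) - 27) = 2195 + 22*((-1 + 12) - 27) = 2195 + 22*(11 - 27) = 2195 + 22*(-16) = 2195 - 352 = 1843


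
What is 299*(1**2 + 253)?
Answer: 75946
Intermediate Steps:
299*(1**2 + 253) = 299*(1 + 253) = 299*254 = 75946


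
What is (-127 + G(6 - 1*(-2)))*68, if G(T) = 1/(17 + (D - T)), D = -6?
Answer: -25840/3 ≈ -8613.3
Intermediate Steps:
G(T) = 1/(11 - T) (G(T) = 1/(17 + (-6 - T)) = 1/(11 - T))
(-127 + G(6 - 1*(-2)))*68 = (-127 - 1/(-11 + (6 - 1*(-2))))*68 = (-127 - 1/(-11 + (6 + 2)))*68 = (-127 - 1/(-11 + 8))*68 = (-127 - 1/(-3))*68 = (-127 - 1*(-⅓))*68 = (-127 + ⅓)*68 = -380/3*68 = -25840/3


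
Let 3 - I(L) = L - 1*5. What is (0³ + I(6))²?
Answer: 4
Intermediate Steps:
I(L) = 8 - L (I(L) = 3 - (L - 1*5) = 3 - (L - 5) = 3 - (-5 + L) = 3 + (5 - L) = 8 - L)
(0³ + I(6))² = (0³ + (8 - 1*6))² = (0 + (8 - 6))² = (0 + 2)² = 2² = 4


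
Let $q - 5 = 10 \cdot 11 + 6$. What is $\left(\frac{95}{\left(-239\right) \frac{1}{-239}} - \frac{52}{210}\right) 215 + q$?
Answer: $\frac{430348}{21} \approx 20493.0$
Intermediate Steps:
$q = 121$ ($q = 5 + \left(10 \cdot 11 + 6\right) = 5 + \left(110 + 6\right) = 5 + 116 = 121$)
$\left(\frac{95}{\left(-239\right) \frac{1}{-239}} - \frac{52}{210}\right) 215 + q = \left(\frac{95}{\left(-239\right) \frac{1}{-239}} - \frac{52}{210}\right) 215 + 121 = \left(\frac{95}{\left(-239\right) \left(- \frac{1}{239}\right)} - \frac{26}{105}\right) 215 + 121 = \left(\frac{95}{1} - \frac{26}{105}\right) 215 + 121 = \left(95 \cdot 1 - \frac{26}{105}\right) 215 + 121 = \left(95 - \frac{26}{105}\right) 215 + 121 = \frac{9949}{105} \cdot 215 + 121 = \frac{427807}{21} + 121 = \frac{430348}{21}$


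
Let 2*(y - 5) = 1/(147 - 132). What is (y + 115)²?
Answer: 12967201/900 ≈ 14408.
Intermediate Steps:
y = 151/30 (y = 5 + 1/(2*(147 - 132)) = 5 + (½)/15 = 5 + (½)*(1/15) = 5 + 1/30 = 151/30 ≈ 5.0333)
(y + 115)² = (151/30 + 115)² = (3601/30)² = 12967201/900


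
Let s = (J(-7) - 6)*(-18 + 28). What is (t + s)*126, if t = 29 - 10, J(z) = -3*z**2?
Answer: -190386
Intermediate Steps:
t = 19
s = -1530 (s = (-3*(-7)**2 - 6)*(-18 + 28) = (-3*49 - 6)*10 = (-147 - 6)*10 = -153*10 = -1530)
(t + s)*126 = (19 - 1530)*126 = -1511*126 = -190386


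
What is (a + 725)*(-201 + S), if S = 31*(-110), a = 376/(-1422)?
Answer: -1860701357/711 ≈ -2.6170e+6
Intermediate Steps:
a = -188/711 (a = 376*(-1/1422) = -188/711 ≈ -0.26442)
S = -3410
(a + 725)*(-201 + S) = (-188/711 + 725)*(-201 - 3410) = (515287/711)*(-3611) = -1860701357/711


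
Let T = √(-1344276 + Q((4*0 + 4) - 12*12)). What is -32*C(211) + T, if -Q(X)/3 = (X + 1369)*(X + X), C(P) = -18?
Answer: 576 + 2*I*√77979 ≈ 576.0 + 558.49*I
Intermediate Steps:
Q(X) = -6*X*(1369 + X) (Q(X) = -3*(X + 1369)*(X + X) = -3*(1369 + X)*2*X = -6*X*(1369 + X))
T = 2*I*√77979 (T = √(-1344276 - 6*((4*0 + 4) - 12*12)*(1369 + ((4*0 + 4) - 12*12))) = √(-1344276 - 6*((0 + 4) - 144)*(1369 + ((0 + 4) - 144))) = √(-1344276 - 6*(4 - 144)*(1369 + (4 - 144))) = √(-1344276 - 6*(-140)*(1369 - 140)) = √(-1344276 - 6*(-140)*1229) = √(-1344276 + 1032360) = √(-311916) = 2*I*√77979 ≈ 558.49*I)
-32*C(211) + T = -32*(-18) + 2*I*√77979 = 576 + 2*I*√77979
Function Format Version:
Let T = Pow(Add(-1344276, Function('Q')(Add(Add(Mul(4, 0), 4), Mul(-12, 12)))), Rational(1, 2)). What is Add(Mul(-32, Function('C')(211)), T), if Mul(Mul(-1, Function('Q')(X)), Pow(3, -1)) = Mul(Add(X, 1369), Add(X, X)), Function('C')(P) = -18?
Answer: Add(576, Mul(2, I, Pow(77979, Rational(1, 2)))) ≈ Add(576.00, Mul(558.49, I))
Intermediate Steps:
Function('Q')(X) = Mul(-6, X, Add(1369, X)) (Function('Q')(X) = Mul(-3, Mul(Add(X, 1369), Add(X, X))) = Mul(-3, Mul(Add(1369, X), Mul(2, X))) = Mul(-3, Mul(2, X, Add(1369, X))) = Mul(-6, X, Add(1369, X)))
T = Mul(2, I, Pow(77979, Rational(1, 2))) (T = Pow(Add(-1344276, Mul(-6, Add(Add(Mul(4, 0), 4), Mul(-12, 12)), Add(1369, Add(Add(Mul(4, 0), 4), Mul(-12, 12))))), Rational(1, 2)) = Pow(Add(-1344276, Mul(-6, Add(Add(0, 4), -144), Add(1369, Add(Add(0, 4), -144)))), Rational(1, 2)) = Pow(Add(-1344276, Mul(-6, Add(4, -144), Add(1369, Add(4, -144)))), Rational(1, 2)) = Pow(Add(-1344276, Mul(-6, -140, Add(1369, -140))), Rational(1, 2)) = Pow(Add(-1344276, Mul(-6, -140, 1229)), Rational(1, 2)) = Pow(Add(-1344276, 1032360), Rational(1, 2)) = Pow(-311916, Rational(1, 2)) = Mul(2, I, Pow(77979, Rational(1, 2))) ≈ Mul(558.49, I))
Add(Mul(-32, Function('C')(211)), T) = Add(Mul(-32, -18), Mul(2, I, Pow(77979, Rational(1, 2)))) = Add(576, Mul(2, I, Pow(77979, Rational(1, 2))))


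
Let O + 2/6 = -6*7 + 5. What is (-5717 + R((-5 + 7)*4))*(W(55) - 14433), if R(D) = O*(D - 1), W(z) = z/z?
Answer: 258837920/3 ≈ 8.6279e+7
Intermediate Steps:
O = -112/3 (O = -⅓ + (-6*7 + 5) = -⅓ + (-42 + 5) = -⅓ - 37 = -112/3 ≈ -37.333)
W(z) = 1
R(D) = 112/3 - 112*D/3 (R(D) = -112*(D - 1)/3 = -112*(-1 + D)/3 = 112/3 - 112*D/3)
(-5717 + R((-5 + 7)*4))*(W(55) - 14433) = (-5717 + (112/3 - 112*(-5 + 7)*4/3))*(1 - 14433) = (-5717 + (112/3 - 224*4/3))*(-14432) = (-5717 + (112/3 - 112/3*8))*(-14432) = (-5717 + (112/3 - 896/3))*(-14432) = (-5717 - 784/3)*(-14432) = -17935/3*(-14432) = 258837920/3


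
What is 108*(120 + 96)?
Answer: 23328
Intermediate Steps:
108*(120 + 96) = 108*216 = 23328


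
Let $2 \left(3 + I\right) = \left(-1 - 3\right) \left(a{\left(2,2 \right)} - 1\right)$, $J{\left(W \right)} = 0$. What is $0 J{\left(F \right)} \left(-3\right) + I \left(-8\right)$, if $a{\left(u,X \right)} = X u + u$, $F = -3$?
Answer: $104$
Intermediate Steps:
$a{\left(u,X \right)} = u + X u$
$I = -13$ ($I = -3 + \frac{\left(-1 - 3\right) \left(2 \left(1 + 2\right) - 1\right)}{2} = -3 + \frac{\left(-1 - 3\right) \left(2 \cdot 3 - 1\right)}{2} = -3 + \frac{\left(-4\right) \left(6 - 1\right)}{2} = -3 + \frac{\left(-4\right) 5}{2} = -3 + \frac{1}{2} \left(-20\right) = -3 - 10 = -13$)
$0 J{\left(F \right)} \left(-3\right) + I \left(-8\right) = 0 \cdot 0 \left(-3\right) - -104 = 0 \left(-3\right) + 104 = 0 + 104 = 104$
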